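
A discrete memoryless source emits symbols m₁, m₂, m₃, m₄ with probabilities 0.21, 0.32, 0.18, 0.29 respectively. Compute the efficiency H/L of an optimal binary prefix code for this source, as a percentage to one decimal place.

Entropy H = −Σ p log₂ p ≈ 1.9621 bits.
Huffman merges: 9/50+21/100→39/100; 29/100+8/25→61/100; 39/100+61/100→1. L = 2 ≈ 2.0000.
Efficiency = H/L = 1.9621/2.0000 = 98.1%.

98.1%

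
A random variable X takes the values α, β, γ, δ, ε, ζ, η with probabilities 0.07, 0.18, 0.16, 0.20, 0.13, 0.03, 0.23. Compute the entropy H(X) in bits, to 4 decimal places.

H = −Σ pᵢ log₂ pᵢ.
−0.07·log₂(0.07) = 0.2686
−0.18·log₂(0.18) = 0.4453
−0.16·log₂(0.16) = 0.4230
−0.20·log₂(0.20) = 0.4644
−0.13·log₂(0.13) = 0.3826
−0.03·log₂(0.03) = 0.1518
−0.23·log₂(0.23) = 0.4877
Sum ≈ 2.6233 → 2.6233 bits.

2.6233 bits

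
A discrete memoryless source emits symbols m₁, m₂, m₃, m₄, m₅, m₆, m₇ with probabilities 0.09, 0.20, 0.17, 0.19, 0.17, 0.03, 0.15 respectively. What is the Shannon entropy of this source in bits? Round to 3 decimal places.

2.664 bits

H = −Σ pᵢ log₂ pᵢ.
−0.09·log₂(0.09) = 0.3127
−0.20·log₂(0.20) = 0.4644
−0.17·log₂(0.17) = 0.4346
−0.19·log₂(0.19) = 0.4552
−0.17·log₂(0.17) = 0.4346
−0.03·log₂(0.03) = 0.1518
−0.15·log₂(0.15) = 0.4105
Sum ≈ 2.6638 → 2.664 bits.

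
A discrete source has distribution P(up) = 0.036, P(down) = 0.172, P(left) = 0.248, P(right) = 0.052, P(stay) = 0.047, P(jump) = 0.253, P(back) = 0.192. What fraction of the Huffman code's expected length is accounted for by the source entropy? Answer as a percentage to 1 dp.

98.9%

Entropy H = −Σ p log₂ p ≈ 2.4962 bits.
Huffman merges: 9/250+47/1000→83/1000; 13/250+83/1000→27/200; 27/200+43/250→307/1000; 24/125+31/125→11/25; 253/1000+307/1000→14/25; 11/25+14/25→1. L = 101/40 ≈ 2.5250.
Efficiency = H/L = 2.4962/2.5250 = 98.9%.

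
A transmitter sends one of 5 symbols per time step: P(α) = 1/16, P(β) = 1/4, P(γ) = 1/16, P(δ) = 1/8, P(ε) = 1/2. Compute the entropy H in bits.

Each probability is a power of 1/2, so log₂(1/p) is an integer.
H = Σ p·log₂(1/p) = 1/16·4 + 1/4·2 + 1/16·4 + 1/8·3 + 1/2·1 = 1.875 bits.

1.875 bits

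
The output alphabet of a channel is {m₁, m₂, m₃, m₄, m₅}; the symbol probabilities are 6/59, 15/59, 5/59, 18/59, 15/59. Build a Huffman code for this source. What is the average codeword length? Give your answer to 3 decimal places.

2.186 bits/symbol

Repeatedly combine the two least-probable nodes; the expected code length is the sum of the merged weights.
merge 5/59 + 6/59 → 11/59
merge 11/59 + 15/59 → 26/59
merge 15/59 + 18/59 → 33/59
merge 26/59 + 33/59 → 1
L = 11/59 + 26/59 + 33/59 + 1 = 129/59 ≈ 2.186 bits/symbol.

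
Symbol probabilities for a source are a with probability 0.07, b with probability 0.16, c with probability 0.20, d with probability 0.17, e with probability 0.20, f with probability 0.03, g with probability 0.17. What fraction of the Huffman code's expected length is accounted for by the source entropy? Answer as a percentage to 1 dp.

Entropy H = −Σ p log₂ p ≈ 2.6413 bits.
Huffman merges: 3/100+7/100→1/10; 1/10+4/25→13/50; 17/100+17/100→17/50; 1/5+1/5→2/5; 13/50+17/50→3/5; 2/5+3/5→1. L = 27/10 ≈ 2.7000.
Efficiency = H/L = 2.6413/2.7000 = 97.8%.

97.8%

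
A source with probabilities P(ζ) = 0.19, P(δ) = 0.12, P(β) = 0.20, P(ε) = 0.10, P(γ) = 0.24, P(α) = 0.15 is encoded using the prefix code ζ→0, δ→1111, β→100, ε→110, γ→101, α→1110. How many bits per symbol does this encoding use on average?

L̄ = Σ pᵢ·ℓᵢ = 0.19·1 + 0.12·4 + 0.20·3 + 0.10·3 + 0.24·3 + 0.15·4 = 2.89 bits/symbol.

2.89 bits/symbol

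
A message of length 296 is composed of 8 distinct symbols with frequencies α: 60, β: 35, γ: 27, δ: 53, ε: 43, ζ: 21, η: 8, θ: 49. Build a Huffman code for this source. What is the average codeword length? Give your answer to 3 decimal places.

2.895 bits/symbol

Probabilities are the counts divided by 296.
Repeatedly combine the two least-probable nodes; the expected code length is the sum of the merged weights.
merge 1/37 + 21/296 → 29/296
merge 27/296 + 29/296 → 7/37
merge 35/296 + 43/296 → 39/148
merge 49/296 + 53/296 → 51/148
merge 7/37 + 15/74 → 29/74
merge 39/148 + 51/148 → 45/74
merge 29/74 + 45/74 → 1
L = 29/296 + 7/37 + 39/148 + 51/148 + 29/74 + 45/74 + 1 = 857/296 ≈ 2.895 bits/symbol.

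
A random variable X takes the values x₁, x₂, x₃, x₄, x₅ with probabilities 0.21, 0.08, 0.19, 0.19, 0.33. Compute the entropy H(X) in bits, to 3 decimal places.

2.203 bits

H = −Σ pᵢ log₂ pᵢ.
−0.21·log₂(0.21) = 0.4728
−0.08·log₂(0.08) = 0.2915
−0.19·log₂(0.19) = 0.4552
−0.19·log₂(0.19) = 0.4552
−0.33·log₂(0.33) = 0.5278
Sum ≈ 2.2026 → 2.203 bits.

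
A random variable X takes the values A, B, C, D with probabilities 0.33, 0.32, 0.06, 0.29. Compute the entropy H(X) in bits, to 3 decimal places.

1.815 bits

H = −Σ pᵢ log₂ pᵢ.
−0.33·log₂(0.33) = 0.5278
−0.32·log₂(0.32) = 0.5260
−0.06·log₂(0.06) = 0.2435
−0.29·log₂(0.29) = 0.5179
Sum ≈ 1.8153 → 1.815 bits.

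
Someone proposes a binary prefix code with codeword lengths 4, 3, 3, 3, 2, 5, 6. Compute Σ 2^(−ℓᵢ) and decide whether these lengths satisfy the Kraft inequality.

With common denominator 2^6 = 64: Σ 2^(−ℓᵢ) = 4/64 + 8/64 + 8/64 + 8/64 + 16/64 + 2/64 + 1/64 = 47/64 = 0.734375.
Kraft's inequality requires Σ ≤ 1; here Σ = 0.734375 ≤ 1, so such a prefix code exists.

0.734375; yes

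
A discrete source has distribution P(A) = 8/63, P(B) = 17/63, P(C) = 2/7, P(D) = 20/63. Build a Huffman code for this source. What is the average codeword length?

Repeatedly combine the two least-probable nodes; the expected code length is the sum of the merged weights.
merge 8/63 + 17/63 → 25/63
merge 2/7 + 20/63 → 38/63
merge 25/63 + 38/63 → 1
L = 25/63 + 38/63 + 1 = 2 bits/symbol.

2 bits/symbol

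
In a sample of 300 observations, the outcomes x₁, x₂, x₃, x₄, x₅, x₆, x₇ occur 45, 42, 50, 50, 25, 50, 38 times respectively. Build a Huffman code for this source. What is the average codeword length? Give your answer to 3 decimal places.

2.833 bits/symbol

Probabilities are the counts divided by 300.
Repeatedly combine the two least-probable nodes; the expected code length is the sum of the merged weights.
merge 1/12 + 19/150 → 21/100
merge 7/50 + 3/20 → 29/100
merge 1/6 + 1/6 → 1/3
merge 1/6 + 21/100 → 113/300
merge 29/100 + 1/3 → 187/300
merge 113/300 + 187/300 → 1
L = 21/100 + 29/100 + 1/3 + 113/300 + 187/300 + 1 = 17/6 ≈ 2.833 bits/symbol.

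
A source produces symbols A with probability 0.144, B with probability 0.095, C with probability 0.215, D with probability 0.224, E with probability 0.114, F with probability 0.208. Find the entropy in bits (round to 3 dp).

2.514 bits

H = −Σ pᵢ log₂ pᵢ.
−0.144·log₂(0.144) = 0.4026
−0.095·log₂(0.095) = 0.3226
−0.215·log₂(0.215) = 0.4768
−0.224·log₂(0.224) = 0.4835
−0.114·log₂(0.114) = 0.3571
−0.208·log₂(0.208) = 0.4712
Sum ≈ 2.5138 → 2.514 bits.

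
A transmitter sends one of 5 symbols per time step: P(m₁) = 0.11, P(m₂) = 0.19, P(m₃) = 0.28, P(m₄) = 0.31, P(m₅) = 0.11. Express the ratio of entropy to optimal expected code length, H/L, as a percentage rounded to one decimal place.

98.8%

Entropy H = −Σ p log₂ p ≈ 2.1938 bits.
Huffman merges: 11/100+11/100→11/50; 19/100+11/50→41/100; 7/25+31/100→59/100; 41/100+59/100→1. L = 111/50 ≈ 2.2200.
Efficiency = H/L = 2.1938/2.2200 = 98.8%.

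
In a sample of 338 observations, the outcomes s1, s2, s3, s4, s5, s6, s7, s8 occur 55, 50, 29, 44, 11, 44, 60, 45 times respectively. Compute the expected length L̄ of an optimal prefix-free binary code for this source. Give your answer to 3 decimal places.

2.941 bits/symbol

Probabilities are the counts divided by 338.
Repeatedly combine the two least-probable nodes; the expected code length is the sum of the merged weights.
merge 11/338 + 29/338 → 20/169
merge 20/169 + 22/169 → 42/169
merge 22/169 + 45/338 → 89/338
merge 25/169 + 55/338 → 105/338
merge 30/169 + 42/169 → 72/169
merge 89/338 + 105/338 → 97/169
merge 72/169 + 97/169 → 1
L = 20/169 + 42/169 + 89/338 + 105/338 + 72/169 + 97/169 + 1 = 497/169 ≈ 2.941 bits/symbol.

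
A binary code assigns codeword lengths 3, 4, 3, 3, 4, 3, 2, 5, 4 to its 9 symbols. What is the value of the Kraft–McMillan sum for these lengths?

With common denominator 2^5 = 32: Σ 2^(−ℓᵢ) = 4/32 + 2/32 + 4/32 + 4/32 + 2/32 + 4/32 + 8/32 + 1/32 + 2/32 = 31/32 = 0.96875.

0.96875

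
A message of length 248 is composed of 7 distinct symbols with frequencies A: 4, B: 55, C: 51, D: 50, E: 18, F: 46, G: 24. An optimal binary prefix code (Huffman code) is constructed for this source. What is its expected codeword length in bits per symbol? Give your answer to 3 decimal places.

Probabilities are the counts divided by 248.
Repeatedly combine the two least-probable nodes; the expected code length is the sum of the merged weights.
merge 1/62 + 9/124 → 11/124
merge 11/124 + 3/31 → 23/124
merge 23/124 + 23/124 → 23/62
merge 25/124 + 51/248 → 101/248
merge 55/248 + 23/62 → 147/248
merge 101/248 + 147/248 → 1
L = 11/124 + 23/124 + 23/62 + 101/248 + 147/248 + 1 = 82/31 ≈ 2.645 bits/symbol.

2.645 bits/symbol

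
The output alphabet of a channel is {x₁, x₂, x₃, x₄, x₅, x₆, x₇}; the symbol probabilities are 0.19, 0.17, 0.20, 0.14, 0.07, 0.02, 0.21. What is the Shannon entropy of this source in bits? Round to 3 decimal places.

2.606 bits

H = −Σ pᵢ log₂ pᵢ.
−0.19·log₂(0.19) = 0.4552
−0.17·log₂(0.17) = 0.4346
−0.20·log₂(0.20) = 0.4644
−0.14·log₂(0.14) = 0.3971
−0.07·log₂(0.07) = 0.2686
−0.02·log₂(0.02) = 0.1129
−0.21·log₂(0.21) = 0.4728
Sum ≈ 2.6056 → 2.606 bits.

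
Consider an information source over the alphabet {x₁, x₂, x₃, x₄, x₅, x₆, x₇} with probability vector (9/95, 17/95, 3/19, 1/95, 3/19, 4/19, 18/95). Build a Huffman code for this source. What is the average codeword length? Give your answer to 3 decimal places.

2.705 bits/symbol

Repeatedly combine the two least-probable nodes; the expected code length is the sum of the merged weights.
merge 1/95 + 9/95 → 2/19
merge 2/19 + 3/19 → 5/19
merge 3/19 + 17/95 → 32/95
merge 18/95 + 4/19 → 2/5
merge 5/19 + 32/95 → 3/5
merge 2/5 + 3/5 → 1
L = 2/19 + 5/19 + 32/95 + 2/5 + 3/5 + 1 = 257/95 ≈ 2.705 bits/symbol.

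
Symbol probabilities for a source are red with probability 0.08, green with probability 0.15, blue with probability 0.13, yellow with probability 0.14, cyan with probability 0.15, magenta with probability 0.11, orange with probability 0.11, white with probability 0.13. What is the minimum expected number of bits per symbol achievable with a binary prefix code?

3 bits/symbol

Repeatedly combine the two least-probable nodes; the expected code length is the sum of the merged weights.
merge 2/25 + 11/100 → 19/100
merge 11/100 + 13/100 → 6/25
merge 13/100 + 7/50 → 27/100
merge 3/20 + 3/20 → 3/10
merge 19/100 + 6/25 → 43/100
merge 27/100 + 3/10 → 57/100
merge 43/100 + 57/100 → 1
L = 19/100 + 6/25 + 27/100 + 3/10 + 43/100 + 57/100 + 1 = 3 bits/symbol.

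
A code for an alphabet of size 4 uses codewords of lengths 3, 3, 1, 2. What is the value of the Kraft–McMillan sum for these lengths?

1

With common denominator 2^3 = 8: Σ 2^(−ℓᵢ) = 1/8 + 1/8 + 4/8 + 2/8 = 8/8 = 1.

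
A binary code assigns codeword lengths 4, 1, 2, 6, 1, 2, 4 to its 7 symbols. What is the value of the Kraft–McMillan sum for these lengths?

1.640625

With common denominator 2^6 = 64: Σ 2^(−ℓᵢ) = 4/64 + 32/64 + 16/64 + 1/64 + 32/64 + 16/64 + 4/64 = 105/64 = 1.640625.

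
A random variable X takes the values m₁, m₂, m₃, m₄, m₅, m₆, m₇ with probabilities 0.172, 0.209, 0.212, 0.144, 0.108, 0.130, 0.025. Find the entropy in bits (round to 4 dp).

H = −Σ pᵢ log₂ pᵢ.
−0.172·log₂(0.172) = 0.4368
−0.209·log₂(0.209) = 0.4720
−0.212·log₂(0.212) = 0.4744
−0.144·log₂(0.144) = 0.4026
−0.108·log₂(0.108) = 0.3468
−0.130·log₂(0.130) = 0.3826
−0.025·log₂(0.025) = 0.1330
Sum ≈ 2.6483 → 2.6483 bits.

2.6483 bits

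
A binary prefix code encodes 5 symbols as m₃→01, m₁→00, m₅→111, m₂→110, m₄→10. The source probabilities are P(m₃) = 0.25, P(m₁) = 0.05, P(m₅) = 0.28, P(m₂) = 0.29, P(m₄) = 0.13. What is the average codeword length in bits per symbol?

2.57 bits/symbol

L̄ = Σ pᵢ·ℓᵢ = 0.25·2 + 0.05·2 + 0.28·3 + 0.29·3 + 0.13·2 = 2.57 bits/symbol.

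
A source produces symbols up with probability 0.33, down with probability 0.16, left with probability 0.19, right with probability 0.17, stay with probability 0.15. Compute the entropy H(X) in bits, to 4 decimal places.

H = −Σ pᵢ log₂ pᵢ.
−0.33·log₂(0.33) = 0.5278
−0.16·log₂(0.16) = 0.4230
−0.19·log₂(0.19) = 0.4552
−0.17·log₂(0.17) = 0.4346
−0.15·log₂(0.15) = 0.4105
Sum ≈ 2.2512 → 2.2512 bits.

2.2512 bits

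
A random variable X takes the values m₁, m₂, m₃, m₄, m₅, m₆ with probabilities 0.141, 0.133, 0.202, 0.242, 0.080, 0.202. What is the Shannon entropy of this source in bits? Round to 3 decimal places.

2.505 bits

H = −Σ pᵢ log₂ pᵢ.
−0.141·log₂(0.141) = 0.3985
−0.133·log₂(0.133) = 0.3871
−0.202·log₂(0.202) = 0.4661
−0.242·log₂(0.242) = 0.4954
−0.080·log₂(0.080) = 0.2915
−0.202·log₂(0.202) = 0.4661
Sum ≈ 2.5047 → 2.505 bits.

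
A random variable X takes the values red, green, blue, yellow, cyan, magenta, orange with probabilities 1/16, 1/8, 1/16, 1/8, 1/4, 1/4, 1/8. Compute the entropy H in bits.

2.625 bits

Each probability is a power of 1/2, so log₂(1/p) is an integer.
H = Σ p·log₂(1/p) = 1/16·4 + 1/8·3 + 1/16·4 + 1/8·3 + 1/4·2 + 1/4·2 + 1/8·3 = 2.625 bits.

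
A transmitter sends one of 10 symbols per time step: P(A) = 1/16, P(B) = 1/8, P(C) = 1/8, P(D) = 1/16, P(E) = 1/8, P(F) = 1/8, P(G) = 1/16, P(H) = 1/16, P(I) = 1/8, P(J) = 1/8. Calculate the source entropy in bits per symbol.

Each probability is a power of 1/2, so log₂(1/p) is an integer.
H = Σ p·log₂(1/p) = 1/16·4 + 1/8·3 + 1/8·3 + 1/16·4 + 1/8·3 + 1/8·3 + 1/16·4 + 1/16·4 + 1/8·3 + 1/8·3 = 3.25 bits.

3.25 bits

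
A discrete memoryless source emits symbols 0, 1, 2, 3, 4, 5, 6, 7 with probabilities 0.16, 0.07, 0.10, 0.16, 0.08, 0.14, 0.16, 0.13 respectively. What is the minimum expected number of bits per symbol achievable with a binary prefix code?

2.99 bits/symbol

Repeatedly combine the two least-probable nodes; the expected code length is the sum of the merged weights.
merge 7/100 + 2/25 → 3/20
merge 1/10 + 13/100 → 23/100
merge 7/50 + 3/20 → 29/100
merge 4/25 + 4/25 → 8/25
merge 4/25 + 23/100 → 39/100
merge 29/100 + 8/25 → 61/100
merge 39/100 + 61/100 → 1
L = 3/20 + 23/100 + 29/100 + 8/25 + 39/100 + 61/100 + 1 = 299/100 = 2.99 bits/symbol.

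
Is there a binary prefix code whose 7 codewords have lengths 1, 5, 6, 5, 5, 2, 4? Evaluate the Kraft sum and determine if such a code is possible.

With common denominator 2^6 = 64: Σ 2^(−ℓᵢ) = 32/64 + 2/64 + 1/64 + 2/64 + 2/64 + 16/64 + 4/64 = 59/64 = 0.921875.
Kraft's inequality requires Σ ≤ 1; here Σ = 0.921875 ≤ 1, so such a prefix code exists.

0.921875; yes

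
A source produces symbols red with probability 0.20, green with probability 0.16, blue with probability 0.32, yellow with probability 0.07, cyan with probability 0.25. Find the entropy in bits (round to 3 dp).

2.182 bits

H = −Σ pᵢ log₂ pᵢ.
−0.20·log₂(0.20) = 0.4644
−0.16·log₂(0.16) = 0.4230
−0.32·log₂(0.32) = 0.5260
−0.07·log₂(0.07) = 0.2686
−0.25·log₂(0.25) = 0.5000
Sum ≈ 2.1820 → 2.182 bits.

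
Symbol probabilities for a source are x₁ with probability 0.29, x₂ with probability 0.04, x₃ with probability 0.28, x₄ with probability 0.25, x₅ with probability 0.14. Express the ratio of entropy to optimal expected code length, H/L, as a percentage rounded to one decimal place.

97.0%

Entropy H = −Σ p log₂ p ≈ 2.1150 bits.
Huffman merges: 1/25+7/50→9/50; 9/50+1/4→43/100; 7/25+29/100→57/100; 43/100+57/100→1. L = 109/50 ≈ 2.1800.
Efficiency = H/L = 2.1150/2.1800 = 97.0%.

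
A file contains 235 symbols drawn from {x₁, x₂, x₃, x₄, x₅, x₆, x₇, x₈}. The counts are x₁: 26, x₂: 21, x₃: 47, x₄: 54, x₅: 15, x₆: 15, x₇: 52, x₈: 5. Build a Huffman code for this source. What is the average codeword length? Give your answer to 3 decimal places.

Probabilities are the counts divided by 235.
Repeatedly combine the two least-probable nodes; the expected code length is the sum of the merged weights.
merge 1/47 + 3/47 → 4/47
merge 3/47 + 4/47 → 7/47
merge 21/235 + 26/235 → 1/5
merge 7/47 + 1/5 → 82/235
merge 1/5 + 52/235 → 99/235
merge 54/235 + 82/235 → 136/235
merge 99/235 + 136/235 → 1
L = 4/47 + 7/47 + 1/5 + 82/235 + 99/235 + 136/235 + 1 = 654/235 ≈ 2.783 bits/symbol.

2.783 bits/symbol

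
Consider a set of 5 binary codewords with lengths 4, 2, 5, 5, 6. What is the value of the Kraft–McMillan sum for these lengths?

With common denominator 2^6 = 64: Σ 2^(−ℓᵢ) = 4/64 + 16/64 + 2/64 + 2/64 + 1/64 = 25/64 = 0.390625.

0.390625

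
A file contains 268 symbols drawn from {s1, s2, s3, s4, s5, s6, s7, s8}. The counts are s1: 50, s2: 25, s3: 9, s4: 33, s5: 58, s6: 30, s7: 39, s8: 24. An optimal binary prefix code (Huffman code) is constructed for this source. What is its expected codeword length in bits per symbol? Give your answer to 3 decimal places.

Probabilities are the counts divided by 268.
Repeatedly combine the two least-probable nodes; the expected code length is the sum of the merged weights.
merge 9/268 + 6/67 → 33/268
merge 25/268 + 15/134 → 55/268
merge 33/268 + 33/268 → 33/134
merge 39/268 + 25/134 → 89/268
merge 55/268 + 29/134 → 113/268
merge 33/134 + 89/268 → 155/268
merge 113/268 + 155/268 → 1
L = 33/268 + 55/268 + 33/134 + 89/268 + 113/268 + 155/268 + 1 = 779/268 ≈ 2.907 bits/symbol.

2.907 bits/symbol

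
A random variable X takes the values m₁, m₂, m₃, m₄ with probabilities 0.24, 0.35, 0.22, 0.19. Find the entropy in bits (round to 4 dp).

H = −Σ pᵢ log₂ pᵢ.
−0.24·log₂(0.24) = 0.4941
−0.35·log₂(0.35) = 0.5301
−0.22·log₂(0.22) = 0.4806
−0.19·log₂(0.19) = 0.4552
Sum ≈ 1.9600 → 1.9600 bits.

1.9600 bits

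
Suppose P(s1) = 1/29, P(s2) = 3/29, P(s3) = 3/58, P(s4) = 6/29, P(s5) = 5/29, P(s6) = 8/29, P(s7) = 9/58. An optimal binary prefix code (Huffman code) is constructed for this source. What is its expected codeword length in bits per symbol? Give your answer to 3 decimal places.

Repeatedly combine the two least-probable nodes; the expected code length is the sum of the merged weights.
merge 1/29 + 3/58 → 5/58
merge 5/58 + 3/29 → 11/58
merge 9/58 + 5/29 → 19/58
merge 11/58 + 6/29 → 23/58
merge 8/29 + 19/58 → 35/58
merge 23/58 + 35/58 → 1
L = 5/58 + 11/58 + 19/58 + 23/58 + 35/58 + 1 = 151/58 ≈ 2.603 bits/symbol.

2.603 bits/symbol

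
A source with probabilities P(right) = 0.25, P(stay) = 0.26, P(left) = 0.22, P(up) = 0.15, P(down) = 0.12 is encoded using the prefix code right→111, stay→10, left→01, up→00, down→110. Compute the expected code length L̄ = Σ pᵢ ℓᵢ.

L̄ = Σ pᵢ·ℓᵢ = 0.25·3 + 0.26·2 + 0.22·2 + 0.15·2 + 0.12·3 = 2.37 bits/symbol.

2.37 bits/symbol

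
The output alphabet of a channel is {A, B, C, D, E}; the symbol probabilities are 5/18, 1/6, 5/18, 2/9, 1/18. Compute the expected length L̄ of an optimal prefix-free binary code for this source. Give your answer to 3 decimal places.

2.222 bits/symbol

Repeatedly combine the two least-probable nodes; the expected code length is the sum of the merged weights.
merge 1/18 + 1/6 → 2/9
merge 2/9 + 2/9 → 4/9
merge 5/18 + 5/18 → 5/9
merge 4/9 + 5/9 → 1
L = 2/9 + 4/9 + 5/9 + 1 = 20/9 ≈ 2.222 bits/symbol.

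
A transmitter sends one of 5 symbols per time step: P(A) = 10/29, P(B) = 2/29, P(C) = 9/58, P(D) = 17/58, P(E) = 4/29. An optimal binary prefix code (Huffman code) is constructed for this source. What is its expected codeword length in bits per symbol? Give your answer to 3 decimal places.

Repeatedly combine the two least-probable nodes; the expected code length is the sum of the merged weights.
merge 2/29 + 4/29 → 6/29
merge 9/58 + 6/29 → 21/58
merge 17/58 + 10/29 → 37/58
merge 21/58 + 37/58 → 1
L = 6/29 + 21/58 + 37/58 + 1 = 64/29 ≈ 2.207 bits/symbol.

2.207 bits/symbol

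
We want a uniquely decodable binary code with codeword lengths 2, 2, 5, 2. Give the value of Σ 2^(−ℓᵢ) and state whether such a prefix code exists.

0.78125; yes

With common denominator 2^5 = 32: Σ 2^(−ℓᵢ) = 8/32 + 8/32 + 1/32 + 8/32 = 25/32 = 0.78125.
Kraft's inequality requires Σ ≤ 1; here Σ = 0.78125 ≤ 1, so such a prefix code exists.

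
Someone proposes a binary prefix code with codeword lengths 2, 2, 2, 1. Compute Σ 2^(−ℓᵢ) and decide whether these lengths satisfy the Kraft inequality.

With common denominator 2^2 = 4: Σ 2^(−ℓᵢ) = 1/4 + 1/4 + 1/4 + 2/4 = 5/4 = 1.25.
Kraft's inequality requires Σ ≤ 1; here Σ = 1.25 > 1, so no such prefix code exists.

1.25; no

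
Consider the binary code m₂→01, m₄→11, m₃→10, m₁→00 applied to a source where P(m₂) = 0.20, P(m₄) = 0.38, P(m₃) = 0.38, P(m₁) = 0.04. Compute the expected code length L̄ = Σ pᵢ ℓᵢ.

2 bits/symbol

L̄ = Σ pᵢ·ℓᵢ = 0.20·2 + 0.38·2 + 0.38·2 + 0.04·2 = 2 bits/symbol.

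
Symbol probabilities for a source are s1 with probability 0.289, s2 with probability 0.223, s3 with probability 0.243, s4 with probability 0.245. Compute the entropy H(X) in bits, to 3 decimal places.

H = −Σ pᵢ log₂ pᵢ.
−0.289·log₂(0.289) = 0.5176
−0.223·log₂(0.223) = 0.4828
−0.243·log₂(0.243) = 0.4960
−0.245·log₂(0.245) = 0.4971
Sum ≈ 1.9934 → 1.993 bits.

1.993 bits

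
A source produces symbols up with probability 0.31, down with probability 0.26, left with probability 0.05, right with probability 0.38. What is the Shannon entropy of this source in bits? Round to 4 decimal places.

H = −Σ pᵢ log₂ pᵢ.
−0.31·log₂(0.31) = 0.5238
−0.26·log₂(0.26) = 0.5053
−0.05·log₂(0.05) = 0.2161
−0.38·log₂(0.38) = 0.5305
Sum ≈ 1.7756 → 1.7756 bits.

1.7756 bits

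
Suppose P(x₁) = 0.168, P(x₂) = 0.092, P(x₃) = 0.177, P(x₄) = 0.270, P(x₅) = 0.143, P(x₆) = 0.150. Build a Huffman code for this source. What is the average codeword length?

Repeatedly combine the two least-probable nodes; the expected code length is the sum of the merged weights.
merge 23/250 + 143/1000 → 47/200
merge 3/20 + 21/125 → 159/500
merge 177/1000 + 47/200 → 103/250
merge 27/100 + 159/500 → 147/250
merge 103/250 + 147/250 → 1
L = 47/200 + 159/500 + 103/250 + 147/250 + 1 = 2553/1000 = 2.553 bits/symbol.

2.553 bits/symbol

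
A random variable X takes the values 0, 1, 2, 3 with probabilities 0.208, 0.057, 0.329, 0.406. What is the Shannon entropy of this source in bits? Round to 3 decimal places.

H = −Σ pᵢ log₂ pᵢ.
−0.208·log₂(0.208) = 0.4712
−0.057·log₂(0.057) = 0.2356
−0.329·log₂(0.329) = 0.5277
−0.406·log₂(0.406) = 0.5280
Sum ≈ 1.7624 → 1.762 bits.

1.762 bits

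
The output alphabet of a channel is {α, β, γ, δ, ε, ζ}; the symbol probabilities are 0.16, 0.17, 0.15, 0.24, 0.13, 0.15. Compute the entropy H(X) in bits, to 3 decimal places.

H = −Σ pᵢ log₂ pᵢ.
−0.16·log₂(0.16) = 0.4230
−0.17·log₂(0.17) = 0.4346
−0.15·log₂(0.15) = 0.4105
−0.24·log₂(0.24) = 0.4941
−0.13·log₂(0.13) = 0.3826
−0.15·log₂(0.15) = 0.4105
Sum ≈ 2.5555 → 2.555 bits.

2.555 bits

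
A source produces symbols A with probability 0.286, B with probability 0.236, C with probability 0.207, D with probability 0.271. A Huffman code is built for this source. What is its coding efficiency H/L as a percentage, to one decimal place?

Entropy H = −Σ p log₂ p ≈ 1.9889 bits.
Huffman merges: 207/1000+59/250→443/1000; 271/1000+143/500→557/1000; 443/1000+557/1000→1. L = 2 ≈ 2.0000.
Efficiency = H/L = 1.9889/2.0000 = 99.4%.

99.4%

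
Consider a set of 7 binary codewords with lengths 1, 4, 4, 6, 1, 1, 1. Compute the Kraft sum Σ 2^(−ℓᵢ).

2.140625

With common denominator 2^6 = 64: Σ 2^(−ℓᵢ) = 32/64 + 4/64 + 4/64 + 1/64 + 32/64 + 32/64 + 32/64 = 137/64 = 2.140625.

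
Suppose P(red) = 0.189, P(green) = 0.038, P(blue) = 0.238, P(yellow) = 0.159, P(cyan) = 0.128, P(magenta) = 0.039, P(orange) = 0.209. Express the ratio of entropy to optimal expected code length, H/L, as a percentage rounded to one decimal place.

Entropy H = −Σ p log₂ p ≈ 2.5824 bits.
Huffman merges: 19/500+39/1000→77/1000; 77/1000+16/125→41/200; 159/1000+189/1000→87/250; 41/200+209/1000→207/500; 119/500+87/250→293/500; 207/500+293/500→1. L = 263/100 ≈ 2.6300.
Efficiency = H/L = 2.5824/2.6300 = 98.2%.

98.2%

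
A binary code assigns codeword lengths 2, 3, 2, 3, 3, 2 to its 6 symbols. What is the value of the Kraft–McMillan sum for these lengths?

With common denominator 2^3 = 8: Σ 2^(−ℓᵢ) = 2/8 + 1/8 + 2/8 + 1/8 + 1/8 + 2/8 = 9/8 = 1.125.

1.125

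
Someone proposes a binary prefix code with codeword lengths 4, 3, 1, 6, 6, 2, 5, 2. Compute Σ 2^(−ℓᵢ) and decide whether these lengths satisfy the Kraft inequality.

With common denominator 2^6 = 64: Σ 2^(−ℓᵢ) = 4/64 + 8/64 + 32/64 + 1/64 + 1/64 + 16/64 + 2/64 + 16/64 = 80/64 = 1.25.
Kraft's inequality requires Σ ≤ 1; here Σ = 1.25 > 1, so no such prefix code exists.

1.25; no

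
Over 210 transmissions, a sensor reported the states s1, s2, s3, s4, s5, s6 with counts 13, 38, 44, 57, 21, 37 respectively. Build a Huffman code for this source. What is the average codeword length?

2.5 bits/symbol

Probabilities are the counts divided by 210.
Repeatedly combine the two least-probable nodes; the expected code length is the sum of the merged weights.
merge 13/210 + 1/10 → 17/105
merge 17/105 + 37/210 → 71/210
merge 19/105 + 22/105 → 41/105
merge 19/70 + 71/210 → 64/105
merge 41/105 + 64/105 → 1
L = 17/105 + 71/210 + 41/105 + 64/105 + 1 = 5/2 = 2.5 bits/symbol.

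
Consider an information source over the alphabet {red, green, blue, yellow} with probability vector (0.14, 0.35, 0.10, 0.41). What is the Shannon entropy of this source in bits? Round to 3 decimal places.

1.787 bits

H = −Σ pᵢ log₂ pᵢ.
−0.14·log₂(0.14) = 0.3971
−0.35·log₂(0.35) = 0.5301
−0.10·log₂(0.10) = 0.3322
−0.41·log₂(0.41) = 0.5274
Sum ≈ 1.7868 → 1.787 bits.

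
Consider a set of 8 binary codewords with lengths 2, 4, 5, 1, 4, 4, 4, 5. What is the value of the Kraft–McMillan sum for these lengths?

With common denominator 2^5 = 32: Σ 2^(−ℓᵢ) = 8/32 + 2/32 + 1/32 + 16/32 + 2/32 + 2/32 + 2/32 + 1/32 = 34/32 = 1.0625.

1.0625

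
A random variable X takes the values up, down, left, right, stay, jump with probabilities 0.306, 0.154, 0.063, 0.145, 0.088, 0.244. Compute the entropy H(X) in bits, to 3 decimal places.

2.399 bits

H = −Σ pᵢ log₂ pᵢ.
−0.306·log₂(0.306) = 0.5228
−0.154·log₂(0.154) = 0.4156
−0.063·log₂(0.063) = 0.2513
−0.145·log₂(0.145) = 0.4040
−0.088·log₂(0.088) = 0.3086
−0.244·log₂(0.244) = 0.4966
Sum ≈ 2.3988 → 2.399 bits.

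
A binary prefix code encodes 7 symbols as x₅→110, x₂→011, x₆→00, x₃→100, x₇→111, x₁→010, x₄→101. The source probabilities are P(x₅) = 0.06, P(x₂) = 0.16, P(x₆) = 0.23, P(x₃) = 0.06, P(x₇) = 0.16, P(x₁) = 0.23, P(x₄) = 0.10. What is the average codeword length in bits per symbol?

2.77 bits/symbol

L̄ = Σ pᵢ·ℓᵢ = 0.06·3 + 0.16·3 + 0.23·2 + 0.06·3 + 0.16·3 + 0.23·3 + 0.10·3 = 2.77 bits/symbol.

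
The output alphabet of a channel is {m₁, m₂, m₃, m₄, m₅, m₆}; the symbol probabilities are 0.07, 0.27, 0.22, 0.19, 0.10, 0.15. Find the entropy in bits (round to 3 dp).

H = −Σ pᵢ log₂ pᵢ.
−0.07·log₂(0.07) = 0.2686
−0.27·log₂(0.27) = 0.5100
−0.22·log₂(0.22) = 0.4806
−0.19·log₂(0.19) = 0.4552
−0.10·log₂(0.10) = 0.3322
−0.15·log₂(0.15) = 0.4105
Sum ≈ 2.4571 → 2.457 bits.

2.457 bits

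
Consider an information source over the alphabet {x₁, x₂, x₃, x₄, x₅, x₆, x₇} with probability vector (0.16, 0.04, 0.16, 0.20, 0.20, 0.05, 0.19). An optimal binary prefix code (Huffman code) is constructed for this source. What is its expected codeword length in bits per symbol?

2.69 bits/symbol

Repeatedly combine the two least-probable nodes; the expected code length is the sum of the merged weights.
merge 1/25 + 1/20 → 9/100
merge 9/100 + 4/25 → 1/4
merge 4/25 + 19/100 → 7/20
merge 1/5 + 1/5 → 2/5
merge 1/4 + 7/20 → 3/5
merge 2/5 + 3/5 → 1
L = 9/100 + 1/4 + 7/20 + 2/5 + 3/5 + 1 = 269/100 = 2.69 bits/symbol.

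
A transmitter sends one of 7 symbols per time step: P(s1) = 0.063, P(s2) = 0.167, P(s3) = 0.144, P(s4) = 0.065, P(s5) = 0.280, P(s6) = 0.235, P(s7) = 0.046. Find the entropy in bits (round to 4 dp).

2.5509 bits

H = −Σ pᵢ log₂ pᵢ.
−0.063·log₂(0.063) = 0.2513
−0.167·log₂(0.167) = 0.4312
−0.144·log₂(0.144) = 0.4026
−0.065·log₂(0.065) = 0.2563
−0.280·log₂(0.280) = 0.5142
−0.235·log₂(0.235) = 0.4910
−0.046·log₂(0.046) = 0.2043
Sum ≈ 2.5509 → 2.5509 bits.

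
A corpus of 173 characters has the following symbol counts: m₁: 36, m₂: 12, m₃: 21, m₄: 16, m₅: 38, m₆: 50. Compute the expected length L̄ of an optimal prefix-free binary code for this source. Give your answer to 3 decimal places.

2.445 bits/symbol

Probabilities are the counts divided by 173.
Repeatedly combine the two least-probable nodes; the expected code length is the sum of the merged weights.
merge 12/173 + 16/173 → 28/173
merge 21/173 + 28/173 → 49/173
merge 36/173 + 38/173 → 74/173
merge 49/173 + 50/173 → 99/173
merge 74/173 + 99/173 → 1
L = 28/173 + 49/173 + 74/173 + 99/173 + 1 = 423/173 ≈ 2.445 bits/symbol.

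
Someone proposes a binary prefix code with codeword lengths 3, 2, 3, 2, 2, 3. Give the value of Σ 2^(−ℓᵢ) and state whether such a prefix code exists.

1.125; no

With common denominator 2^3 = 8: Σ 2^(−ℓᵢ) = 1/8 + 2/8 + 1/8 + 2/8 + 2/8 + 1/8 = 9/8 = 1.125.
Kraft's inequality requires Σ ≤ 1; here Σ = 1.125 > 1, so no such prefix code exists.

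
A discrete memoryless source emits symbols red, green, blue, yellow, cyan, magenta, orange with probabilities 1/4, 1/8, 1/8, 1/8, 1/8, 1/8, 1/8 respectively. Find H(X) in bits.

2.75 bits

Each probability is a power of 1/2, so log₂(1/p) is an integer.
H = Σ p·log₂(1/p) = 1/4·2 + 1/8·3 + 1/8·3 + 1/8·3 + 1/8·3 + 1/8·3 + 1/8·3 = 2.75 bits.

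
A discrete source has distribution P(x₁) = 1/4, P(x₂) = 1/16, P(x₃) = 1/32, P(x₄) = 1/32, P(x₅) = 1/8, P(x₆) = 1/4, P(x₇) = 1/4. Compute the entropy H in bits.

Each probability is a power of 1/2, so log₂(1/p) is an integer.
H = Σ p·log₂(1/p) = 1/4·2 + 1/16·4 + 1/32·5 + 1/32·5 + 1/8·3 + 1/4·2 + 1/4·2 = 2.4375 bits.

2.4375 bits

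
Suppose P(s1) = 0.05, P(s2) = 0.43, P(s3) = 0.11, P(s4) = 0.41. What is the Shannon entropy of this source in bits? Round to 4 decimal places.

1.6173 bits

H = −Σ pᵢ log₂ pᵢ.
−0.05·log₂(0.05) = 0.2161
−0.43·log₂(0.43) = 0.5236
−0.11·log₂(0.11) = 0.3503
−0.41·log₂(0.41) = 0.5274
Sum ≈ 1.6173 → 1.6173 bits.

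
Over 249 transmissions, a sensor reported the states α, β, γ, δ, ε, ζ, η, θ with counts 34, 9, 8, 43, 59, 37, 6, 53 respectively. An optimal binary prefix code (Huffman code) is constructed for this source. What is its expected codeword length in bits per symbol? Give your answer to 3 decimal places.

2.699 bits/symbol

Probabilities are the counts divided by 249.
Repeatedly combine the two least-probable nodes; the expected code length is the sum of the merged weights.
merge 2/83 + 8/249 → 14/249
merge 3/83 + 14/249 → 23/249
merge 23/249 + 34/249 → 19/83
merge 37/249 + 43/249 → 80/249
merge 53/249 + 19/83 → 110/249
merge 59/249 + 80/249 → 139/249
merge 110/249 + 139/249 → 1
L = 14/249 + 23/249 + 19/83 + 80/249 + 110/249 + 139/249 + 1 = 224/83 ≈ 2.699 bits/symbol.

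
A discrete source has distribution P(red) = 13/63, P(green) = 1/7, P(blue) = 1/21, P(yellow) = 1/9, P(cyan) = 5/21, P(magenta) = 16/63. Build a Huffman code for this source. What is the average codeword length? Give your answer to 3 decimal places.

Repeatedly combine the two least-probable nodes; the expected code length is the sum of the merged weights.
merge 1/21 + 1/9 → 10/63
merge 1/7 + 10/63 → 19/63
merge 13/63 + 5/21 → 4/9
merge 16/63 + 19/63 → 5/9
merge 4/9 + 5/9 → 1
L = 10/63 + 19/63 + 4/9 + 5/9 + 1 = 155/63 ≈ 2.460 bits/symbol.

2.460 bits/symbol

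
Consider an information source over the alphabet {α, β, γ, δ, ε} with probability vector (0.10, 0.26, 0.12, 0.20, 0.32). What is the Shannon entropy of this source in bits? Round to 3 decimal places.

2.195 bits

H = −Σ pᵢ log₂ pᵢ.
−0.10·log₂(0.10) = 0.3322
−0.26·log₂(0.26) = 0.5053
−0.12·log₂(0.12) = 0.3671
−0.20·log₂(0.20) = 0.4644
−0.32·log₂(0.32) = 0.5260
Sum ≈ 2.1950 → 2.195 bits.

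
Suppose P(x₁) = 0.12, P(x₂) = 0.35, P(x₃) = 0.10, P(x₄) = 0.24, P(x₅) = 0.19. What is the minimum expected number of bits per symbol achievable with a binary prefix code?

Repeatedly combine the two least-probable nodes; the expected code length is the sum of the merged weights.
merge 1/10 + 3/25 → 11/50
merge 19/100 + 11/50 → 41/100
merge 6/25 + 7/20 → 59/100
merge 41/100 + 59/100 → 1
L = 11/50 + 41/100 + 59/100 + 1 = 111/50 = 2.22 bits/symbol.

2.22 bits/symbol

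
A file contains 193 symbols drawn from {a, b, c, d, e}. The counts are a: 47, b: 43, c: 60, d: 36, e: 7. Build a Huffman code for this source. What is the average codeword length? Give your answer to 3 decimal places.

Probabilities are the counts divided by 193.
Repeatedly combine the two least-probable nodes; the expected code length is the sum of the merged weights.
merge 7/193 + 36/193 → 43/193
merge 43/193 + 43/193 → 86/193
merge 47/193 + 60/193 → 107/193
merge 86/193 + 107/193 → 1
L = 43/193 + 86/193 + 107/193 + 1 = 429/193 ≈ 2.223 bits/symbol.

2.223 bits/symbol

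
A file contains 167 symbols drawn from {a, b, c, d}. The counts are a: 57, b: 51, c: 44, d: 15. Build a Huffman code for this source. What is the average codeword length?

2 bits/symbol

Probabilities are the counts divided by 167.
Repeatedly combine the two least-probable nodes; the expected code length is the sum of the merged weights.
merge 15/167 + 44/167 → 59/167
merge 51/167 + 57/167 → 108/167
merge 59/167 + 108/167 → 1
L = 59/167 + 108/167 + 1 = 2 bits/symbol.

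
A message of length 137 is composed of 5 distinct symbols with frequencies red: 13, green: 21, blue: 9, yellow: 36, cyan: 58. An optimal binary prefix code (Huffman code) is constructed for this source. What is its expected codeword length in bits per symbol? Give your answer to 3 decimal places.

Probabilities are the counts divided by 137.
Repeatedly combine the two least-probable nodes; the expected code length is the sum of the merged weights.
merge 9/137 + 13/137 → 22/137
merge 21/137 + 22/137 → 43/137
merge 36/137 + 43/137 → 79/137
merge 58/137 + 79/137 → 1
L = 22/137 + 43/137 + 79/137 + 1 = 281/137 ≈ 2.051 bits/symbol.

2.051 bits/symbol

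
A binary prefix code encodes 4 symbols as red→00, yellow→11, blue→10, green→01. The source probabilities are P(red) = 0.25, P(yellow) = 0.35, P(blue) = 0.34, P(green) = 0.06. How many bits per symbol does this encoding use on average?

2 bits/symbol

L̄ = Σ pᵢ·ℓᵢ = 0.25·2 + 0.35·2 + 0.34·2 + 0.06·2 = 2 bits/symbol.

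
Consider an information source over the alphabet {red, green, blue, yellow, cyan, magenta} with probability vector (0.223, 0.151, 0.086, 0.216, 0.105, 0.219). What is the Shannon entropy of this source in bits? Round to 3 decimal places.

H = −Σ pᵢ log₂ pᵢ.
−0.223·log₂(0.223) = 0.4828
−0.151·log₂(0.151) = 0.4118
−0.086·log₂(0.086) = 0.3044
−0.216·log₂(0.216) = 0.4776
−0.105·log₂(0.105) = 0.3414
−0.219·log₂(0.219) = 0.4798
Sum ≈ 2.4978 → 2.498 bits.

2.498 bits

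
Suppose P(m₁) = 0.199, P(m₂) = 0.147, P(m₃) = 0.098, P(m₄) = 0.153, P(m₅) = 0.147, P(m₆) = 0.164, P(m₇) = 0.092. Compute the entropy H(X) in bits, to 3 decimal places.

2.764 bits

H = −Σ pᵢ log₂ pᵢ.
−0.199·log₂(0.199) = 0.4635
−0.147·log₂(0.147) = 0.4066
−0.098·log₂(0.098) = 0.3284
−0.153·log₂(0.153) = 0.4144
−0.147·log₂(0.147) = 0.4066
−0.164·log₂(0.164) = 0.4278
−0.092·log₂(0.092) = 0.3167
Sum ≈ 2.7640 → 2.764 bits.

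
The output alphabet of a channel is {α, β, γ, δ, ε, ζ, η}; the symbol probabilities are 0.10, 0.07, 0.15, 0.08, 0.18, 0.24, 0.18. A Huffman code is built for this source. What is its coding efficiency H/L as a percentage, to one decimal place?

Entropy H = −Σ p log₂ p ≈ 2.6876 bits.
Huffman merges: 7/100+2/25→3/20; 1/10+3/20→1/4; 3/20+9/50→33/100; 9/50+6/25→21/50; 1/4+33/100→29/50; 21/50+29/50→1. L = 273/100 ≈ 2.7300.
Efficiency = H/L = 2.6876/2.7300 = 98.4%.

98.4%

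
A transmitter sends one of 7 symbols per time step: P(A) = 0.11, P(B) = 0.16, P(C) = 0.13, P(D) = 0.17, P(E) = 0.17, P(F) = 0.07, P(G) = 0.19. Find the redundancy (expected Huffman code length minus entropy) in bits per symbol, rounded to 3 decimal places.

0.061 bits

Entropy H = −Σ p log₂ p ≈ 2.7489 bits.
Huffman merges: 7/100+11/100→9/50; 13/100+4/25→29/100; 17/100+17/100→17/50; 9/50+19/100→37/100; 29/100+17/50→63/100; 37/100+63/100→1. L = 281/100 ≈ 2.8100.
L − H = 2.8100 − 2.7489 = 0.061 bits.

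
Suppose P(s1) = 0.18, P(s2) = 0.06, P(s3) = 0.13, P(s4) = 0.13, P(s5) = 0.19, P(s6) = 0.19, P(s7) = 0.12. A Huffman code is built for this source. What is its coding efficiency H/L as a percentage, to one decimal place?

97.6%

Entropy H = −Σ p log₂ p ≈ 2.7316 bits.
Huffman merges: 3/50+3/25→9/50; 13/100+13/100→13/50; 9/50+9/50→9/25; 19/100+19/100→19/50; 13/50+9/25→31/50; 19/50+31/50→1. L = 14/5 ≈ 2.8000.
Efficiency = H/L = 2.7316/2.8000 = 97.6%.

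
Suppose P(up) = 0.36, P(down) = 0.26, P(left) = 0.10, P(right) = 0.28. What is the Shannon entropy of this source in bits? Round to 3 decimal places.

1.882 bits

H = −Σ pᵢ log₂ pᵢ.
−0.36·log₂(0.36) = 0.5306
−0.26·log₂(0.26) = 0.5053
−0.10·log₂(0.10) = 0.3322
−0.28·log₂(0.28) = 0.5142
Sum ≈ 1.8823 → 1.882 bits.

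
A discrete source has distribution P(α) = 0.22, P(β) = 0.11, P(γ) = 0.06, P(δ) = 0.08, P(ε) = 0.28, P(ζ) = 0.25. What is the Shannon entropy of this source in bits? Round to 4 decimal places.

H = −Σ pᵢ log₂ pᵢ.
−0.22·log₂(0.22) = 0.4806
−0.11·log₂(0.11) = 0.3503
−0.06·log₂(0.06) = 0.2435
−0.08·log₂(0.08) = 0.2915
−0.28·log₂(0.28) = 0.5142
−0.25·log₂(0.25) = 0.5000
Sum ≈ 2.3801 → 2.3801 bits.

2.3801 bits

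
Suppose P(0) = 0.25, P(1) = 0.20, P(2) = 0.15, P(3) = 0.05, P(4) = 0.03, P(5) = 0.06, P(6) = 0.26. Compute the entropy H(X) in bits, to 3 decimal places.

2.492 bits

H = −Σ pᵢ log₂ pᵢ.
−0.25·log₂(0.25) = 0.5000
−0.20·log₂(0.20) = 0.4644
−0.15·log₂(0.15) = 0.4105
−0.05·log₂(0.05) = 0.2161
−0.03·log₂(0.03) = 0.1518
−0.06·log₂(0.06) = 0.2435
−0.26·log₂(0.26) = 0.5053
Sum ≈ 2.4916 → 2.492 bits.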